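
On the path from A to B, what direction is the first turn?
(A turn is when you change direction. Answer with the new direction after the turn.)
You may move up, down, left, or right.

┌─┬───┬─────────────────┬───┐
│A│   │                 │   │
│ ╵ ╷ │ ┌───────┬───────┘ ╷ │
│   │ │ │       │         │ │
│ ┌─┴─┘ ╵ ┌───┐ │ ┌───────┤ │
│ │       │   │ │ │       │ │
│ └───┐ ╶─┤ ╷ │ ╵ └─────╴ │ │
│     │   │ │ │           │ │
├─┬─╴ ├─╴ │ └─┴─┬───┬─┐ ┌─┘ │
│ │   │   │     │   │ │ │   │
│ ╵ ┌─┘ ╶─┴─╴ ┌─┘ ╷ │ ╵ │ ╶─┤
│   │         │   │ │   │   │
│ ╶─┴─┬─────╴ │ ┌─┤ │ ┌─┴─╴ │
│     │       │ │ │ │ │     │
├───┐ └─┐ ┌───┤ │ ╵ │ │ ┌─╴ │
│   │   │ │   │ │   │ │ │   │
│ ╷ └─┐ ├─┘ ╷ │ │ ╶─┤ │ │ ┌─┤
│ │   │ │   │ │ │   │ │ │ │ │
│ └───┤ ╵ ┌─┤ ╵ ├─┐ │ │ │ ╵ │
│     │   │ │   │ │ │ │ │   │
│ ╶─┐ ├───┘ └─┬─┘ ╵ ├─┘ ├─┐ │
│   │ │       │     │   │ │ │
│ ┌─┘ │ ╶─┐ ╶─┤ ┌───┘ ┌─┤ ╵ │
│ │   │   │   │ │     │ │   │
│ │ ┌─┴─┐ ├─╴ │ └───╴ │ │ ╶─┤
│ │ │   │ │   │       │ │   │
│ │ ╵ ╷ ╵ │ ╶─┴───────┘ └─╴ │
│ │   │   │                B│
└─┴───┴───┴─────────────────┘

Directions: down, down, down, right, right, down, left, down, left, down, right, right, down, right, down, down, right, up, right, up, right, down, down, right, up, up, up, up, right, up, right, down, down, down, left, down, right, down, down, left, left, down, down, right, right, right, up, up, right, up, up, up, up, right, right, down, left, down, down, right, down, down, left, down, right, down
First turn direction: right

Solution:

┌─┬───┬─────────────────┬───┐
│A│   │                 │   │
│ ╵ ╷ │ ┌───────┬───────┘ ╷ │
│↓  │ │ │       │         │ │
│ ┌─┴─┘ ╵ ┌───┐ │ ┌───────┤ │
│↓│       │   │ │ │       │ │
│ └───┐ ╶─┤ ╷ │ ╵ └─────╴ │ │
│↳ → ↓│   │ │ │           │ │
├─┬─╴ ├─╴ │ └─┴─┬───┬─┐ ┌─┘ │
│ │↓ ↲│   │     │↱ ↓│ │ │   │
│ ╵ ┌─┘ ╶─┴─╴ ┌─┘ ╷ │ ╵ │ ╶─┤
│↓ ↲│         │↱ ↑│↓│   │   │
│ ╶─┴─┬─────╴ │ ┌─┤ │ ┌─┴─╴ │
│↳ → ↓│       │↑│ │↓│ │↱ → ↓│
├───┐ └─┐ ┌───┤ │ ╵ │ │ ┌─╴ │
│   │↳ ↓│ │↱ ↓│↑│↓ ↲│ │↑│↓ ↲│
│ ╷ └─┐ ├─┘ ╷ │ │ ╶─┤ │ │ ┌─┤
│ │   │↓│↱ ↑│↓│↑│↳ ↓│ │↑│↓│ │
│ └───┤ ╵ ┌─┤ ╵ ├─┐ │ │ │ ╵ │
│     │↳ ↑│ │↳ ↑│ │↓│ │↑│↳ ↓│
│ ╶─┐ ├───┘ └─┬─┘ ╵ ├─┘ ├─┐ │
│   │ │       │↓ ← ↲│↱ ↑│ │↓│
│ ┌─┘ │ ╶─┐ ╶─┤ ┌───┘ ┌─┤ ╵ │
│ │   │   │   │↓│    ↑│ │↓ ↲│
│ │ ┌─┴─┐ ├─╴ │ └───╴ │ │ ╶─┤
│ │ │   │ │   │↳ → → ↑│ │↳ ↓│
│ │ ╵ ╷ ╵ │ ╶─┴───────┘ └─╴ │
│ │   │   │                B│
└─┴───┴───┴─────────────────┘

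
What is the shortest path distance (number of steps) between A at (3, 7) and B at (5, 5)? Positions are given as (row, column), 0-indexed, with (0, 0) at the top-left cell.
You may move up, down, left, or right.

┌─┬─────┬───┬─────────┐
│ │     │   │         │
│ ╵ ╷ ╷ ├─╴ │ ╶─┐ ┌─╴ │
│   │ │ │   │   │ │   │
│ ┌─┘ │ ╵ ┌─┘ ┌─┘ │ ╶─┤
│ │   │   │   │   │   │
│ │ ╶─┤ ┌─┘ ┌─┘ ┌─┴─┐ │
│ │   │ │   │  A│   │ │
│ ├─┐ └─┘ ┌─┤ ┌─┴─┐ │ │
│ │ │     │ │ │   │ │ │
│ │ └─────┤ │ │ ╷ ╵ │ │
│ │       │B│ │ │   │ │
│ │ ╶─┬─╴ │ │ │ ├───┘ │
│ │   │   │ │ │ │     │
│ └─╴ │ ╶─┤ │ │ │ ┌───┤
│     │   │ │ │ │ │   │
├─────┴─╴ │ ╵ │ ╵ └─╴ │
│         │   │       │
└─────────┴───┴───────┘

Finding path from (3, 7) to (5, 5):
Path: (3,7) → (3,6) → (4,6) → (5,6) → (6,6) → (7,6) → (8,6) → (8,5) → (7,5) → (6,5) → (5,5)
Distance: 10 steps

Solution:

┌─┬─────┬───┬─────────┐
│ │     │   │         │
│ ╵ ╷ ╷ ├─╴ │ ╶─┐ ┌─╴ │
│   │ │ │   │   │ │   │
│ ┌─┘ │ ╵ ┌─┘ ┌─┘ │ ╶─┤
│ │   │   │   │   │   │
│ │ ╶─┤ ┌─┘ ┌─┘ ┌─┴─┐ │
│ │   │ │   │↓ A│   │ │
│ ├─┐ └─┘ ┌─┤ ┌─┴─┐ │ │
│ │ │     │ │↓│   │ │ │
│ │ └─────┤ │ │ ╷ ╵ │ │
│ │       │B│↓│ │   │ │
│ │ ╶─┬─╴ │ │ │ ├───┘ │
│ │   │   │↑│↓│ │     │
│ └─╴ │ ╶─┤ │ │ │ ┌───┤
│     │   │↑│↓│ │ │   │
├─────┴─╴ │ ╵ │ ╵ └─╴ │
│         │↑ ↲│       │
└─────────┴───┴───────┘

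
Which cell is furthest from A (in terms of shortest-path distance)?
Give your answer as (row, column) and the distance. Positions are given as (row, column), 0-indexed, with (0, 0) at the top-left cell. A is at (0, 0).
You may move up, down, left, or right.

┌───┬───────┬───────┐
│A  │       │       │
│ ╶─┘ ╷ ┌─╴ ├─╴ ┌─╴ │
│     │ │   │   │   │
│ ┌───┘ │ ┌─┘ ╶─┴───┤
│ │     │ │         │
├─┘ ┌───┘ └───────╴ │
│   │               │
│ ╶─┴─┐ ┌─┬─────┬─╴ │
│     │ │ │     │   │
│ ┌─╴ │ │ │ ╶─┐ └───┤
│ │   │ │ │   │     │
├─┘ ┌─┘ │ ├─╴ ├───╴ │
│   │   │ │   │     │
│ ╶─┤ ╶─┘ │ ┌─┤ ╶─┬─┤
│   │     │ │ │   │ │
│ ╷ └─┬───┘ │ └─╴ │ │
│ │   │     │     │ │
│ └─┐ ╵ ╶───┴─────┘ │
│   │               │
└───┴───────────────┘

Computing BFS distances from A to all cells:
Furthest cell: (7, 6)
Distance: 47 steps

Path from A to the furthest cell:

┌───┬───────┬───────┐
│A  │↱ ↓    │       │
│ ╶─┘ ╷ ┌─╴ ├─╴ ┌─╴ │
│↳ → ↑│↓│   │   │   │
│ ┌───┘ │ ┌─┘ ╶─┴───┤
│ │↓ ← ↲│ │         │
├─┘ ┌───┘ └───────╴ │
│↓ ↲│               │
│ ╶─┴─┐ ┌─┬─────┬─╴ │
│↳ → ↓│ │ │↱ → ↓│   │
│ ┌─╴ │ │ │ ╶─┐ └───┤
│ │↓ ↲│ │ │↑ ↰│↳ → ↓│
├─┘ ┌─┘ │ ├─╴ ├───╴ │
│↓ ↲│   │ │↱ ↑│↓ ← ↲│
│ ╶─┤ ╶─┘ │ ┌─┤ ╶─┬─┤
│↳ ↓│     │↑│B│↳ ↓│ │
│ ╷ └─┬───┘ │ └─╴ │ │
│ │↳ ↓│↱ → ↑│↑ ← ↲│ │
│ └─┐ ╵ ╶───┴─────┘ │
│   │↳ ↑            │
└───┴───────────────┘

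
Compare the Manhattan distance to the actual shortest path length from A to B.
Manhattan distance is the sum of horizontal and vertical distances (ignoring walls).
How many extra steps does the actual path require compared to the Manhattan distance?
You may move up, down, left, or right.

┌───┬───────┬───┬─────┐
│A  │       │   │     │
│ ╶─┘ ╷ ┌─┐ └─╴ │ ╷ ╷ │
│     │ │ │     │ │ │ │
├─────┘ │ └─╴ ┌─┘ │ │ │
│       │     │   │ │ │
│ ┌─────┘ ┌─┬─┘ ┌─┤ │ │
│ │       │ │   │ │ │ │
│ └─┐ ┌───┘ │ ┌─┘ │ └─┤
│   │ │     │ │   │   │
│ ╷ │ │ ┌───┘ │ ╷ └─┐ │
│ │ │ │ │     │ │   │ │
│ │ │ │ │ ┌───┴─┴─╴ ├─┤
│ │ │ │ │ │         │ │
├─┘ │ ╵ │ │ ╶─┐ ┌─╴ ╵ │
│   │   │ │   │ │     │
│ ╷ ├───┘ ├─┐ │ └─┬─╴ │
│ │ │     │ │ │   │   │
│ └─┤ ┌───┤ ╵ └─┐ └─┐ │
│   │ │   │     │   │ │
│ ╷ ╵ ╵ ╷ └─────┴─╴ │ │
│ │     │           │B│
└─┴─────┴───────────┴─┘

Manhattan distance: |10 - 0| + |10 - 0| = 20
Actual path length: 44
Extra steps: 44 - 20 = 24

Solution:

┌───┬───────┬───┬─────┐
│A  │↱ ↓    │   │     │
│ ╶─┘ ╷ ┌─┐ └─╴ │ ╷ ╷ │
│↳ → ↑│↓│ │     │ │ │ │
├─────┘ │ └─╴ ┌─┘ │ │ │
│↓ ← ← ↲│     │   │ │ │
│ ┌─────┘ ┌─┬─┘ ┌─┤ │ │
│↓│       │ │   │ │ │ │
│ └─┐ ┌───┘ │ ┌─┘ │ └─┤
│↳ ↓│ │     │ │   │   │
│ ╷ │ │ ┌───┘ │ ╷ └─┐ │
│ │↓│ │ │     │ │   │ │
│ │ │ │ │ ┌───┴─┴─╴ ├─┤
│ │↓│ │ │ │    ↱ → ↓│ │
├─┘ │ ╵ │ │ ╶─┐ ┌─╴ ╵ │
│↓ ↲│   │ │   │↑│  ↳ ↓│
│ ╷ ├───┘ ├─┐ │ └─┬─╴ │
│↓│ │     │ │ │↑ ↰│  ↓│
│ └─┤ ┌───┤ ╵ └─┐ └─┐ │
│↳ ↓│ │↱ ↓│     │↑ ↰│↓│
│ ╷ ╵ ╵ ╷ └─────┴─╴ │ │
│ │↳ → ↑│↳ → → → → ↑│B│
└─┴─────┴───────────┴─┘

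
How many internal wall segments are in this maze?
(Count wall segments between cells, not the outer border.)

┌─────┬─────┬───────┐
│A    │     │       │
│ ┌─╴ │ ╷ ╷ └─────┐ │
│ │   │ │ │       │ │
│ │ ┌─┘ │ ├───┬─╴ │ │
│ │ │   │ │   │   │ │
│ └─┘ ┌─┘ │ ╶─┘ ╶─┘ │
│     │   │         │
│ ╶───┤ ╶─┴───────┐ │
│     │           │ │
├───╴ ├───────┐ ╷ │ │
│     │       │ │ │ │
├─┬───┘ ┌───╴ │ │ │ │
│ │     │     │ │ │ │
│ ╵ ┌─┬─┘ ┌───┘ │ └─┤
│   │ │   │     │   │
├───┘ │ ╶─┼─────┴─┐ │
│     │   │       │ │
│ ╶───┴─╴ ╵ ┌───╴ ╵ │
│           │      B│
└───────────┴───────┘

Counting internal wall segments:
Total internal walls: 81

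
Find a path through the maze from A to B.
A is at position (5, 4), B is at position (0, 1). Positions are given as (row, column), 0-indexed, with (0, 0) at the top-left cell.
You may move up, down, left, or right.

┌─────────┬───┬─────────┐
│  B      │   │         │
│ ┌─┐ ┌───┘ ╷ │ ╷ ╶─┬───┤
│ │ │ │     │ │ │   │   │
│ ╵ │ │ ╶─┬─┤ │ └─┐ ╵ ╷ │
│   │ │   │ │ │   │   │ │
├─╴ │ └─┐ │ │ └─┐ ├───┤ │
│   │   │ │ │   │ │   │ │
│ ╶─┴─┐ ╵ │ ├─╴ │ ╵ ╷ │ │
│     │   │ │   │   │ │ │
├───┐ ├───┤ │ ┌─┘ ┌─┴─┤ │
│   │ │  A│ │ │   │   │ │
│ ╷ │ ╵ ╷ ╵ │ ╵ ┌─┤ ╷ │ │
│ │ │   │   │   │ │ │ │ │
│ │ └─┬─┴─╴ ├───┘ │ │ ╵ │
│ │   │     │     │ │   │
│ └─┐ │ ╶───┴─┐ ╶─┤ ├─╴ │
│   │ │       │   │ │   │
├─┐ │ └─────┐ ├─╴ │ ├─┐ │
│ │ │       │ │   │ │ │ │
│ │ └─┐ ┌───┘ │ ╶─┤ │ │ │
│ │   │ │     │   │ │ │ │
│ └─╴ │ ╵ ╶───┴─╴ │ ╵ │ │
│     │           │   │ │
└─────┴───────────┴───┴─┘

Finding the shortest path from (5, 4) to (0, 1):
Path length: 14 steps
Directions: left → down → left → up → up → left → left → up → right → up → left → up → up → right

Solution:

┌─────────┬───┬─────────┐
│↱ B      │   │         │
│ ┌─┐ ┌───┘ ╷ │ ╷ ╶─┬───┤
│↑│ │ │     │ │ │   │   │
│ ╵ │ │ ╶─┬─┤ │ └─┐ ╵ ╷ │
│↑ ↰│ │   │ │ │   │   │ │
├─╴ │ └─┐ │ │ └─┐ ├───┤ │
│↱ ↑│   │ │ │   │ │   │ │
│ ╶─┴─┐ ╵ │ ├─╴ │ ╵ ╷ │ │
│↑ ← ↰│   │ │   │   │ │ │
├───┐ ├───┤ │ ┌─┘ ┌─┴─┤ │
│   │↑│↓ A│ │ │   │   │ │
│ ╷ │ ╵ ╷ ╵ │ ╵ ┌─┤ ╷ │ │
│ │ │↑ ↲│   │   │ │ │ │ │
│ │ └─┬─┴─╴ ├───┘ │ │ ╵ │
│ │   │     │     │ │   │
│ └─┐ │ ╶───┴─┐ ╶─┤ ├─╴ │
│   │ │       │   │ │   │
├─┐ │ └─────┐ ├─╴ │ ├─┐ │
│ │ │       │ │   │ │ │ │
│ │ └─┐ ┌───┘ │ ╶─┤ │ │ │
│ │   │ │     │   │ │ │ │
│ └─╴ │ ╵ ╶───┴─╴ │ ╵ │ │
│     │           │   │ │
└─────┴───────────┴───┴─┘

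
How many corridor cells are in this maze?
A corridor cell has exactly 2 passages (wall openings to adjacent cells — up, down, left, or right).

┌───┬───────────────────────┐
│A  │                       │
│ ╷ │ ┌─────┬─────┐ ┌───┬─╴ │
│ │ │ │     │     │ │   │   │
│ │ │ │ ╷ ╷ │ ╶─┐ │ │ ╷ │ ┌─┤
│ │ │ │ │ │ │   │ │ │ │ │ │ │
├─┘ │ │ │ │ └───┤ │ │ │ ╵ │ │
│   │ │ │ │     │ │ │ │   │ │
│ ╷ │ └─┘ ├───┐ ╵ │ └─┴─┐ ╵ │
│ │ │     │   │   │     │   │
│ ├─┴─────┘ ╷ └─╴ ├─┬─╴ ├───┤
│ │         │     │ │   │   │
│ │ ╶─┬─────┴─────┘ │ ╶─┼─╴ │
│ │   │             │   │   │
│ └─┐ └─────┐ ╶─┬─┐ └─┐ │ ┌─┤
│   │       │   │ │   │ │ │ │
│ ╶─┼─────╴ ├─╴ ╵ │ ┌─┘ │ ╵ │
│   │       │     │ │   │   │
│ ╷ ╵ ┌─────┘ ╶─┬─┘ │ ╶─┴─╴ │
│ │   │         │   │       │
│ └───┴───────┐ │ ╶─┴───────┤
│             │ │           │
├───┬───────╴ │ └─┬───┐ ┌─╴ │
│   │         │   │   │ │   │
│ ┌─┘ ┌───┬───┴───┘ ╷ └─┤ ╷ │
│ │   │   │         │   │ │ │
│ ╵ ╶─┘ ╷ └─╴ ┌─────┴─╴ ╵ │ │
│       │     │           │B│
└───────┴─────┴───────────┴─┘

Counting cells with exactly 2 passages:
Total corridor cells: 158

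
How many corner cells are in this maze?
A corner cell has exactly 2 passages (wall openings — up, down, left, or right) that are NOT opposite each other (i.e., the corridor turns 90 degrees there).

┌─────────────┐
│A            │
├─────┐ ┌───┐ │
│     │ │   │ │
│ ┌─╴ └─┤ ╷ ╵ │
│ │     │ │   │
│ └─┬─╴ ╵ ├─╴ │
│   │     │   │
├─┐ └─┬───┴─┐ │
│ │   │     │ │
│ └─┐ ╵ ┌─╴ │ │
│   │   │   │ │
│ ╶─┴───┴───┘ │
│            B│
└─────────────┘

Counting corner cells (2 non-opposite passages):
Total corners: 19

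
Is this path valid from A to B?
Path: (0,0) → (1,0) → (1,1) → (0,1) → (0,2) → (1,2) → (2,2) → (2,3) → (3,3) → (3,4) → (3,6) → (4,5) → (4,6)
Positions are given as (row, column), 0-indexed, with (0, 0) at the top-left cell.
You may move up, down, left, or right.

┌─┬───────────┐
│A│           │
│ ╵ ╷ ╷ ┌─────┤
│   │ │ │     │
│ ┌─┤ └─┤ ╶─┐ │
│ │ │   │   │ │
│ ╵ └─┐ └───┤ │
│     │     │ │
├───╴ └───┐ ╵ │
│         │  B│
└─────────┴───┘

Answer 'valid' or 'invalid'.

Checking path validity:
Result: Invalid move at step 10: cannot move from (3, 4) to (3, 6).

invalid

Correct solution:

┌─┬───────────┐
│A│↱ ↓        │
│ ╵ ╷ ╷ ┌─────┤
│↳ ↑│↓│ │     │
│ ┌─┤ └─┤ ╶─┐ │
│ │ │↳ ↓│   │ │
│ ╵ └─┐ └───┤ │
│     │↳ → ↓│ │
├───╴ └───┐ ╵ │
│         │↳ B│
└─────────┴───┘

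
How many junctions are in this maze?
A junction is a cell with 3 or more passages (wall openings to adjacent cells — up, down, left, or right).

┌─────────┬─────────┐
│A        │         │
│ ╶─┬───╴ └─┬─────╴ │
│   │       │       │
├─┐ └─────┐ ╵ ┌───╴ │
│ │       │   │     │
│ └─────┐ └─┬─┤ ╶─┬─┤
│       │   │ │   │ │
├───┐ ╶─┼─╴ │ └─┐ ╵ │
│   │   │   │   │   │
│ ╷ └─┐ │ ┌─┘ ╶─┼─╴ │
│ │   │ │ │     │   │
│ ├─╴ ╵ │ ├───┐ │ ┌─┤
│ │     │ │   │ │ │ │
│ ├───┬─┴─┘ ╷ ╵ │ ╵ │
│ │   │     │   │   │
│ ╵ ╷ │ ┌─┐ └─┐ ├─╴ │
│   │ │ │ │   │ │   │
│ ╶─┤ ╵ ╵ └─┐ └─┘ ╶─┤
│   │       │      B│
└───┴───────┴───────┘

Checking each cell for number of passages:

Junctions found (3+ passages):
  (1, 4): 3 passages
  (1, 9): 3 passages
  (3, 2): 3 passages
  (4, 6): 3 passages
  (4, 9): 3 passages
  (5, 6): 3 passages
  (6, 2): 3 passages
  (7, 5): 3 passages
  (7, 7): 3 passages
  (7, 9): 3 passages
  (8, 0): 3 passages
  (9, 3): 3 passages
  (9, 4): 3 passages
  (9, 8): 3 passages
Total junctions: 14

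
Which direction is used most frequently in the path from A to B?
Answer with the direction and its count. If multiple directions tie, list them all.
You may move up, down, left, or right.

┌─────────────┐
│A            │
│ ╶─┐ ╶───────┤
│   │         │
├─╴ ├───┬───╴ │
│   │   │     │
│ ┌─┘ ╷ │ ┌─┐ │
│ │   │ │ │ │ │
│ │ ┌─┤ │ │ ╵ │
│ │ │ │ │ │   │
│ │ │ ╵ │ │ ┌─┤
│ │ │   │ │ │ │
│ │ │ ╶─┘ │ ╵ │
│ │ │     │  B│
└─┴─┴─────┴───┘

Directions: right, right, down, right, right, right, right, down, down, down, left, down, down, right
Counts: {'right': 7, 'down': 6, 'left': 1}
Most common: right (7 times)

Solution:

┌─────────────┐
│A → ↓        │
│ ╶─┐ ╶───────┤
│   │↳ → → → ↓│
├─╴ ├───┬───╴ │
│   │   │    ↓│
│ ┌─┘ ╷ │ ┌─┐ │
│ │   │ │ │ │↓│
│ │ ┌─┤ │ │ ╵ │
│ │ │ │ │ │↓ ↲│
│ │ │ ╵ │ │ ┌─┤
│ │ │   │ │↓│ │
│ │ │ ╶─┘ │ ╵ │
│ │ │     │↳ B│
└─┴─┴─────┴───┘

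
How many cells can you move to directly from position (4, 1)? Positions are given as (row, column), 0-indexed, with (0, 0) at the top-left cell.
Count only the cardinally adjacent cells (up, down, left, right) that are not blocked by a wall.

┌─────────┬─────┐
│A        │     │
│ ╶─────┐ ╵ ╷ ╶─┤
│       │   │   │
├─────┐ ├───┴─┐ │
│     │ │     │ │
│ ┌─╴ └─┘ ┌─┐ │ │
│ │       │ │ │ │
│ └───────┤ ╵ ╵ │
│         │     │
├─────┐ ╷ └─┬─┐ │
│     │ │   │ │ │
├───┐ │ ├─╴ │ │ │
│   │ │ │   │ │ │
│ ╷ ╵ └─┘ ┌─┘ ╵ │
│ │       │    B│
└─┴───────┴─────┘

Checking passable neighbors of (4, 1):
Neighbors: (4, 0), (4, 2)
Count: 2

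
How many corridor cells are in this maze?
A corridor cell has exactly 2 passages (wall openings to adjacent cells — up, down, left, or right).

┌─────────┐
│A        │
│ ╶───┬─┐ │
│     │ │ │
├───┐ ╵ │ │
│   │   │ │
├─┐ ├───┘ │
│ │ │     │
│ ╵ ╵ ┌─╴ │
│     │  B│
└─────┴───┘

Counting cells with exactly 2 passages:
Total corridor cells: 19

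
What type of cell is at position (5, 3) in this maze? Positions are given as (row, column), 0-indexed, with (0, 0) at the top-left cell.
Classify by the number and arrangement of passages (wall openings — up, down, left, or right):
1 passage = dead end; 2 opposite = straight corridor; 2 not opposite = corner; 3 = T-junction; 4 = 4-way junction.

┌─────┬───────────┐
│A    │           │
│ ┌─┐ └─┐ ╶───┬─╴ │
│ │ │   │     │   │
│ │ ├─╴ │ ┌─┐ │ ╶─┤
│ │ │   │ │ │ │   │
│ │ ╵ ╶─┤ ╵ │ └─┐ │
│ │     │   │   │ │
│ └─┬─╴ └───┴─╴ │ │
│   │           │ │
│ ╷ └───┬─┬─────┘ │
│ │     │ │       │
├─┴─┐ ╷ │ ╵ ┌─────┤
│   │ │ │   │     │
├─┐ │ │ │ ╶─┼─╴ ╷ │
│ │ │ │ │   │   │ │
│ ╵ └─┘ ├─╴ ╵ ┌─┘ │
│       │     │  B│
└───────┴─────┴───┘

Checking cell at (5, 3):
Number of passages: 2
Cell type: corner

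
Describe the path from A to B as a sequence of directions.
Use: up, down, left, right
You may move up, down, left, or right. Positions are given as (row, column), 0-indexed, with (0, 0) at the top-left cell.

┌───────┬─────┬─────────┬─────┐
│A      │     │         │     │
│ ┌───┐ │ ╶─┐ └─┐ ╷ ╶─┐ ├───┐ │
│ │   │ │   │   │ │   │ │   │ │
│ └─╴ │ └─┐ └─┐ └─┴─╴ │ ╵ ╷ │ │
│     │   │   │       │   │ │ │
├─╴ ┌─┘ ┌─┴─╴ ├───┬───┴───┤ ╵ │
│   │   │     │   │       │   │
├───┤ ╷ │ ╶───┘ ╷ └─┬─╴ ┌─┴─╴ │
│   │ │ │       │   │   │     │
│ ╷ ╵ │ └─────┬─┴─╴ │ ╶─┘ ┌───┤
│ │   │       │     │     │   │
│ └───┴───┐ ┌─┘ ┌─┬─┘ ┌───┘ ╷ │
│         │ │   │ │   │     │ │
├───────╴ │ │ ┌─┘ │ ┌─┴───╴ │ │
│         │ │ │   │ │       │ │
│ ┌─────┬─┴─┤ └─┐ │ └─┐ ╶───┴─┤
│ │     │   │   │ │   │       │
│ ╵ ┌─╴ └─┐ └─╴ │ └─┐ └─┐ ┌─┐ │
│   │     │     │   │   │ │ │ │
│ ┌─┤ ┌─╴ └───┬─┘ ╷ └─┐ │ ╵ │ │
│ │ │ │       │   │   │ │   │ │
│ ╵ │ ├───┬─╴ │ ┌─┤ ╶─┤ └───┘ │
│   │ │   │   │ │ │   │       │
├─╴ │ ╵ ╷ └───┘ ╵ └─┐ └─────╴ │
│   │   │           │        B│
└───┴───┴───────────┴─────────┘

Finding the path and converting it to directions:
Path through cells: (0,0) → (0,1) → (0,2) → (0,3) → (1,3) → (2,3) → (3,3) → (3,2) → (4,2) → (5,2) → (5,1) → (4,1) → (4,0) → (5,0) → (6,0) → (6,1) → (6,2) → (6,3) → (6,4) → (7,4) → (7,3) → (7,2) → (7,1) → (7,0) → (8,0) → (9,0) → (9,1) → (8,1) → (8,2) → (8,3) → (9,3) → (9,2) → (10,2) → (11,2) → (12,2) → (12,3) → (11,3) → (11,4) → (12,4) → (12,5) → (12,6) → (12,7) → (11,7) → (10,7) → (10,8) → (9,8) → (9,9) → (10,9) → (11,9) → (11,10) → (12,10) → (12,11) → (12,12) → (12,13) → (12,14)
Directions: right, right, right, down, down, down, left, down, down, left, up, left, down, down, right, right, right, right, down, left, left, left, left, down, down, right, up, right, right, down, left, down, down, down, right, up, right, down, right, right, right, up, up, right, up, right, down, down, right, down, right, right, right, right

Solution:

┌───────┬─────┬─────────┬─────┐
│A → → ↓│     │         │     │
│ ┌───┐ │ ╶─┐ └─┐ ╷ ╶─┐ ├───┐ │
│ │   │↓│   │   │ │   │ │   │ │
│ └─╴ │ └─┐ └─┐ └─┴─╴ │ ╵ ╷ │ │
│     │↓  │   │       │   │ │ │
├─╴ ┌─┘ ┌─┴─╴ ├───┬───┴───┤ ╵ │
│   │↓ ↲│     │   │       │   │
├───┤ ╷ │ ╶───┘ ╷ └─┬─╴ ┌─┴─╴ │
│↓ ↰│↓│ │       │   │   │     │
│ ╷ ╵ │ └─────┬─┴─╴ │ ╶─┘ ┌───┤
│↓│↑ ↲│       │     │     │   │
│ └───┴───┐ ┌─┘ ┌─┬─┘ ┌───┘ ╷ │
│↳ → → → ↓│ │   │ │   │     │ │
├───────╴ │ │ ┌─┘ │ ┌─┴───╴ │ │
│↓ ← ← ← ↲│ │ │   │ │       │ │
│ ┌─────┬─┴─┤ └─┐ │ └─┐ ╶───┴─┤
│↓│↱ → ↓│   │   │ │   │       │
│ ╵ ┌─╴ └─┐ └─╴ │ └─┐ └─┐ ┌─┐ │
│↳ ↑│↓ ↲  │     │↱ ↓│   │ │ │ │
│ ┌─┤ ┌─╴ └───┬─┘ ╷ └─┐ │ ╵ │ │
│ │ │↓│       │↱ ↑│↓  │ │   │ │
│ ╵ │ ├───┬─╴ │ ┌─┤ ╶─┤ └───┘ │
│   │↓│↱ ↓│   │↑│ │↳ ↓│       │
├─╴ │ ╵ ╷ └───┘ ╵ └─┐ └─────╴ │
│   │↳ ↑│↳ → → ↑    │↳ → → → B│
└───┴───┴───────────┴─────────┘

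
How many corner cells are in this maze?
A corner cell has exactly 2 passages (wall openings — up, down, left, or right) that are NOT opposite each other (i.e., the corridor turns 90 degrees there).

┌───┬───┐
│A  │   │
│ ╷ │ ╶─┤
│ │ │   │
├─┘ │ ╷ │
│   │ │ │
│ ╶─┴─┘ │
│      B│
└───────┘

Counting corner cells (2 non-opposite passages):
Total corners: 8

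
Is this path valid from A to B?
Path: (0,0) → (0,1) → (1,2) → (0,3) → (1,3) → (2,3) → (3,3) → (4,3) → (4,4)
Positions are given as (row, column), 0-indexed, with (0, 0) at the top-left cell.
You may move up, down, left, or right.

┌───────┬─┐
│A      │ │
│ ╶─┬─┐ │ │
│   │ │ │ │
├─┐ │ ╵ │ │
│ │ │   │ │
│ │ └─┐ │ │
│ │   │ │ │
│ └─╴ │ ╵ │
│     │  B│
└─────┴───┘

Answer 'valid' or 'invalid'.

Checking path validity:
Result: Invalid move at step 2: cannot move from (0, 1) to (1, 2).

invalid

Correct solution:

┌───────┬─┐
│A → → ↓│ │
│ ╶─┬─┐ │ │
│   │ │↓│ │
├─┐ │ ╵ │ │
│ │ │  ↓│ │
│ │ └─┐ │ │
│ │   │↓│ │
│ └─╴ │ ╵ │
│     │↳ B│
└─────┴───┘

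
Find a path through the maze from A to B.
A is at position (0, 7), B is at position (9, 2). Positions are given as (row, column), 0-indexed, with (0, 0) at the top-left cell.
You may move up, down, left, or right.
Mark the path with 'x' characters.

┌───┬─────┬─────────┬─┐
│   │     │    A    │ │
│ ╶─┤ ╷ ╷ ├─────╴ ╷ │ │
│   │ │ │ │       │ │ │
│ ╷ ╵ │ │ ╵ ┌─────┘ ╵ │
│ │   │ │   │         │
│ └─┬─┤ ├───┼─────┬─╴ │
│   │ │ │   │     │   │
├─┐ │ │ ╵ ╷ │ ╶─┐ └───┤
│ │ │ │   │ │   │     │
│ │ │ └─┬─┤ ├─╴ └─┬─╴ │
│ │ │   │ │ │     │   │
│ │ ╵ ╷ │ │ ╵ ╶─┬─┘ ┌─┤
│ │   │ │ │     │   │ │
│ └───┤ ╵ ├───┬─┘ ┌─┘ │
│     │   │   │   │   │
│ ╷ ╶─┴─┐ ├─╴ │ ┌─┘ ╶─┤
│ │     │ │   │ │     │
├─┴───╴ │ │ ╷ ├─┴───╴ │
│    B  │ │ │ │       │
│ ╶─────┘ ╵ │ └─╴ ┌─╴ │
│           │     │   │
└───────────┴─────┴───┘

Finding the shortest path from (0, 7) to (9, 2):
Path length: 38 steps
Directions: right → down → left → left → left → down → left → up → up → left → left → down → down → left → up → left → down → down → right → down → down → down → right → up → right → down → down → right → down → down → down → left → left → left → left → up → right → right

Solution:

┌───┬─────┬─────────┬─┐
│   │x x x│    A x  │ │
│ ╶─┤ ╷ ╷ ├─────╴ ╷ │ │
│x x│x│ │x│x x x x│ │ │
│ ╷ ╵ │ │ ╵ ┌─────┘ ╵ │
│x│x x│ │x x│         │
│ └─┬─┤ ├───┼─────┬─╴ │
│x x│ │ │   │     │   │
├─┐ │ │ ╵ ╷ │ ╶─┐ └───┤
│ │x│ │   │ │   │     │
│ │ │ └─┬─┤ ├─╴ └─┬─╴ │
│ │x│x x│ │ │     │   │
│ │ ╵ ╷ │ │ ╵ ╶─┬─┘ ┌─┤
│ │x x│x│ │     │   │ │
│ └───┤ ╵ ├───┬─┘ ┌─┘ │
│     │x x│   │   │   │
│ ╷ ╶─┴─┐ ├─╴ │ ┌─┘ ╶─┤
│ │     │x│   │ │     │
├─┴───╴ │ │ ╷ ├─┴───╴ │
│x x B  │x│ │ │       │
│ ╶─────┘ ╵ │ └─╴ ┌─╴ │
│x x x x x  │     │   │
└───────────┴─────┴───┘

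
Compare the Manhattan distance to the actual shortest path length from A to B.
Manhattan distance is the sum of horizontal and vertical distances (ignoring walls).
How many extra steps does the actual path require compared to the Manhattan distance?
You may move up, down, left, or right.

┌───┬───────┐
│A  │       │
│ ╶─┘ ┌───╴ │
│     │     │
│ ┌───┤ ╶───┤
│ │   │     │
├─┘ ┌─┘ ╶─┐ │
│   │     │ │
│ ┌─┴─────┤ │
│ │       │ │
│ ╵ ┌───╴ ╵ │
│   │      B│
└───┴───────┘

Manhattan distance: |5 - 0| + |5 - 0| = 10
Actual path length: 16
Extra steps: 16 - 10 = 6

Solution:

┌───┬───────┐
│A  │↱ → → ↓│
│ ╶─┘ ┌───╴ │
│↳ → ↑│↓ ← ↲│
│ ┌───┤ ╶───┤
│ │   │↳ → ↓│
├─┘ ┌─┘ ╶─┐ │
│   │     │↓│
│ ┌─┴─────┤ │
│ │       │↓│
│ ╵ ┌───╴ ╵ │
│   │      B│
└───┴───────┘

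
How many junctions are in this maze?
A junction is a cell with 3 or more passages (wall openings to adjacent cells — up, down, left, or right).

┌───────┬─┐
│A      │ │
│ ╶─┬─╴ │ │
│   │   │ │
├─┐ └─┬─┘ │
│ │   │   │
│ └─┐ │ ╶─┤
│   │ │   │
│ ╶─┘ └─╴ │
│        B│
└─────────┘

Checking each cell for number of passages:

Junctions found (3+ passages):
  (3, 0): 3 passages
  (4, 2): 3 passages
Total junctions: 2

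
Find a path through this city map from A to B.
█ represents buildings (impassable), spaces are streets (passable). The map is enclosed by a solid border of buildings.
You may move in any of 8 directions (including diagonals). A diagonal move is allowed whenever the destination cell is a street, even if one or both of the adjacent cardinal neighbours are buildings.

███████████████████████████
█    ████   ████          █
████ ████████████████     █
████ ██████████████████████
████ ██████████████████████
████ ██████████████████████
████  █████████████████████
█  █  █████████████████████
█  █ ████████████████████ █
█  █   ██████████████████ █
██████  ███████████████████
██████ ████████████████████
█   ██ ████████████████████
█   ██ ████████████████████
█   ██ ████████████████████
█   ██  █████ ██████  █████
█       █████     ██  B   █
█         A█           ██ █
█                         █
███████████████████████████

Finding the shortest path from A to B:
Movement: 8-directional
Path length: 12 steps
Directions: down-right → right → right → right → right → right → right → right → right → right → up-right → up-right

Solution:

███████████████████████████
█    ████   ████          █
████ ████████████████     █
████ ██████████████████████
████ ██████████████████████
████ ██████████████████████
████  █████████████████████
█  █  █████████████████████
█  █ ████████████████████ █
█  █   ██████████████████ █
██████  ███████████████████
██████ ████████████████████
█   ██ ████████████████████
█   ██ ████████████████████
█   ██ ████████████████████
█   ██  █████ ██████  █████
█       █████     ██  B   █
█         A█         ↗ ██ █
█          →→→→→→→→→↗     █
███████████████████████████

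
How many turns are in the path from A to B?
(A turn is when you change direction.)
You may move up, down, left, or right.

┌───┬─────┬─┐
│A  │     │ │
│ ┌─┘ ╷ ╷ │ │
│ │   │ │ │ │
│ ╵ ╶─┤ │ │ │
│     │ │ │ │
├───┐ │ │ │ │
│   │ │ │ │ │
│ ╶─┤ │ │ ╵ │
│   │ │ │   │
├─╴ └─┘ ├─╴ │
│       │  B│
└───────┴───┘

Directions: down, down, right, up, right, up, right, right, down, down, down, down, right, down
Number of turns: 8

Solution:

┌───┬─────┬─┐
│A  │↱ → ↓│ │
│ ┌─┘ ╷ ╷ │ │
│↓│↱ ↑│ │↓│ │
│ ╵ ╶─┤ │ │ │
│↳ ↑  │ │↓│ │
├───┐ │ │ │ │
│   │ │ │↓│ │
│ ╶─┤ │ │ ╵ │
│   │ │ │↳ ↓│
├─╴ └─┘ ├─╴ │
│       │  B│
└───────┴───┘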